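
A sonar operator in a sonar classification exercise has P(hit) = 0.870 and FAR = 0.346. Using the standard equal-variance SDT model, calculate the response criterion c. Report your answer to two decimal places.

c = -0.37

z(H) = 1.126
z(FA) = -0.396
c = −½·[z(H) + z(FA)] = −0.5 × (1.126 + (-0.396)) = -0.365
c < 0: the sonar operator has a liberal response bias.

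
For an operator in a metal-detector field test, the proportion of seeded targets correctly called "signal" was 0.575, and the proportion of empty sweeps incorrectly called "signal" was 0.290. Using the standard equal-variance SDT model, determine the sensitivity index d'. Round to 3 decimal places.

z(0.575) = 0.1891, z(0.290) = -0.5534
d' = z(H) − z(FA) = 0.1891 − (-0.5534) = 0.7425

d' = 0.743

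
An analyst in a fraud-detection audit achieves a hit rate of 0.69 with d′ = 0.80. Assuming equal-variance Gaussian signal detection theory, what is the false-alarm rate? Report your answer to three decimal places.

false-alarm rate = 0.381

z(hit rate) = z(0.69) = 0.4959
z(FA) = z(H) − d' = 0.4959 − 0.80 = -0.3041
false-alarm rate = Φ(-0.3041) = 0.3805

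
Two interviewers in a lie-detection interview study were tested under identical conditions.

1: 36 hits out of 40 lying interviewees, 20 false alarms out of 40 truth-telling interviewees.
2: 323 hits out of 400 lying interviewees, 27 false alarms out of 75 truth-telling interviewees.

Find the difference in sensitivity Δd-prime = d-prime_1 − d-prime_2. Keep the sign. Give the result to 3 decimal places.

1: z(0.9000) = 1.2816, z(0.5000) = 0.0000, d' = 1.2816
2: z(0.8075) = 0.8687, z(0.3600) = -0.3585, d' = 1.2272
Δd' = d'_1 − d'_2 = 1.2816 − 1.2272 = 0.0544
1 has the higher sensitivity.

Δd-prime = 0.054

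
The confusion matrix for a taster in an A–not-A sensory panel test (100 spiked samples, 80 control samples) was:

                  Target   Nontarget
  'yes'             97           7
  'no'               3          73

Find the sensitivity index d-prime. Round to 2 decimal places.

H = 97/100 = 0.9700
FA = 7/80 = 0.0875
z(H) = 1.881
z(FA) = -1.356
d' = z(H) − z(FA) = 1.881 − (-1.356) = 3.237

d-prime = 3.24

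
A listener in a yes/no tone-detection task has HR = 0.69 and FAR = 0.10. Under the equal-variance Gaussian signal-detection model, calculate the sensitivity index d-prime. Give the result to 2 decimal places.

Φ⁻¹(H) = Φ⁻¹(0.69) = 0.4959
Φ⁻¹(FA) = Φ⁻¹(0.10) = -1.2816
d' = z(H) − z(FA) = 0.4959 − (-1.2816) = 1.7775

d-prime = 1.78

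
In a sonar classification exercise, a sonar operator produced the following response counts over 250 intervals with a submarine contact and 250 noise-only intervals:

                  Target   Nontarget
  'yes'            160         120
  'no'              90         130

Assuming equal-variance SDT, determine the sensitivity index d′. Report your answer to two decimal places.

H = 160/250 = 0.6400
FA = 120/250 = 0.4800
Φ⁻¹(H) = 0.358
Φ⁻¹(FA) = -0.050
d' = z(H) − z(FA) = 0.358 − (-0.050) = 0.408

d′ = 0.41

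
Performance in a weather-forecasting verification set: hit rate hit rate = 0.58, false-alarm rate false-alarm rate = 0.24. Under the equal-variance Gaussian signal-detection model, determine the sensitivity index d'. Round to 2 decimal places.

z(H) = 0.202
z(FA) = -0.706
d' = z(H) − z(FA) = 0.202 − (-0.706) = 0.908

d' = 0.91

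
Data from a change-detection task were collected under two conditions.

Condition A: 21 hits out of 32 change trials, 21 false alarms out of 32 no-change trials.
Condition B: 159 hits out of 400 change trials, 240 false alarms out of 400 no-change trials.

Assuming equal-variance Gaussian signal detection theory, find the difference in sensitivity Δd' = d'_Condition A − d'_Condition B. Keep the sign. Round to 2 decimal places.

Δd' = 0.51

Condition A: z(0.6562) = 0.402, z(0.6562) = 0.402, d' = 0.000
Condition B: z(0.3975) = -0.260, z(0.6000) = 0.253, d' = -0.513
Δd' = d'_Condition A − d'_Condition B = 0.000 − (-0.513) = 0.513
Condition A has the higher sensitivity.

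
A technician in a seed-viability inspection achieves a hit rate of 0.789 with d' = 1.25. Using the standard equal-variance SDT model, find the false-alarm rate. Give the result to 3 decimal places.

false-alarm rate = 0.327

z(hit rate) = z(0.789) = 0.8030
z(FA) = z(H) − d' = 0.8030 − 1.25 = -0.4470
false-alarm rate = Φ(-0.4470) = 0.3274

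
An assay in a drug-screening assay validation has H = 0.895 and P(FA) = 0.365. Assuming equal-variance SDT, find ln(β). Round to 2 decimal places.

ln β = -0.73

z(H) = 1.254
z(FA) = -0.345
ln β = −½·[z(H)² − z(FA)²] = −0.5 × (1.573 − 0.119) = -0.727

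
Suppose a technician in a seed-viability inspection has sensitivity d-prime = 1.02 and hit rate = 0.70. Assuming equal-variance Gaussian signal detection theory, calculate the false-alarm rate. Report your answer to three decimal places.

false-alarm rate = 0.310

z(hit rate) = z(0.70) = 0.5244
z(FA) = z(H) − d' = 0.5244 − 1.02 = -0.4956
false-alarm rate = Φ(-0.4956) = 0.3101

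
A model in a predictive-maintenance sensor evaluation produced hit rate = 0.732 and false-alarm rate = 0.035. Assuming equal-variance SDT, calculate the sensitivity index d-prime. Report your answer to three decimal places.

Φ⁻¹(H) = 0.6189
Φ⁻¹(FA) = -1.8119
d' = z(H) − z(FA) = 0.6189 − (-1.8119) = 2.4308

d-prime = 2.431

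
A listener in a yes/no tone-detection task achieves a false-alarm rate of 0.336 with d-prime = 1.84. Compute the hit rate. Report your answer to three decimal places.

hit rate = 0.922

z(false-alarm rate) = z(0.336) = -0.4234
z(H) = z(FA) + d' = -0.4234 + 1.84 = 1.4166
hit rate = Φ(1.4166) = 0.9217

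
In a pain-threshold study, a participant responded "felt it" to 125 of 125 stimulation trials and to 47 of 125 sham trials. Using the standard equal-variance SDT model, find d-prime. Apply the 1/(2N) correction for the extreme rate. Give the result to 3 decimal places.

d-prime = 2.968

The hit rate is 125/125 = 1, so apply the 1/(2N) correction: H → 1 − 1/(2·125) = 0.99600.
z(H) = z(0.99600) = 2.6521
z(FA) = z(0.37600) = -0.3160
d' = 2.6521 − (-0.3160) = 2.9681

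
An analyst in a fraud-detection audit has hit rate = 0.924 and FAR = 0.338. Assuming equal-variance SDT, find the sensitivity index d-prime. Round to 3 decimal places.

d-prime = 1.850

z(H) = 1.4325
z(FA) = -0.4179
d' = z(H) − z(FA) = 1.4325 − (-0.4179) = 1.8504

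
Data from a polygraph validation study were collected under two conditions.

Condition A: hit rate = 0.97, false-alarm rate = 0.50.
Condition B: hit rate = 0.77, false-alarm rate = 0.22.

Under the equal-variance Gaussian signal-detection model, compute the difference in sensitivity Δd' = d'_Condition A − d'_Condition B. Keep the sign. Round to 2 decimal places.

Condition A: z(0.97) = 1.881, z(0.50) = 0.000, d' = 1.881
Condition B: z(0.77) = 0.739, z(0.22) = -0.772, d' = 1.511
Δd' = d'_Condition A − d'_Condition B = 1.881 − 1.511 = 0.370
Condition A has the higher sensitivity.

Δd' = 0.37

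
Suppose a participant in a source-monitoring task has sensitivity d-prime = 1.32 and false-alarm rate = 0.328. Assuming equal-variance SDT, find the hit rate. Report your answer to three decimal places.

z(false-alarm rate) = z(0.328) = -0.4454
z(H) = z(FA) + d' = -0.4454 + 1.32 = 0.8746
hit rate = Φ(0.8746) = 0.8091

hit rate = 0.809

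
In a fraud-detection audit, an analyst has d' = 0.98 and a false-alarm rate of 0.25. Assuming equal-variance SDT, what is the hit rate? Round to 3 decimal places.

z(false-alarm rate) = z(0.25) = -0.6745
z(H) = z(FA) + d' = -0.6745 + 0.98 = 0.3055
hit rate = Φ(0.3055) = 0.6200

hit rate = 0.620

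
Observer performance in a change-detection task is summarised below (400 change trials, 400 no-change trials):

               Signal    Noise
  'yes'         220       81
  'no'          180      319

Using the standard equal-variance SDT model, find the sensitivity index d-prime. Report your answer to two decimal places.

d-prime = 0.96

H = 220/400 = 0.5500
FA = 81/400 = 0.2025
z(H) = 0.126
z(FA) = -0.833
d' = z(H) − z(FA) = 0.126 − (-0.833) = 0.959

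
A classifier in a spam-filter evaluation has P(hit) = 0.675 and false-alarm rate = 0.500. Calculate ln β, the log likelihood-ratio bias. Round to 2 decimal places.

ln β = -0.10

Φ⁻¹(H) = 0.454
Φ⁻¹(FA) = 0.000
ln β = −½·[z(H)² − z(FA)²] = −0.5 × (0.206 − 0.000) = -0.103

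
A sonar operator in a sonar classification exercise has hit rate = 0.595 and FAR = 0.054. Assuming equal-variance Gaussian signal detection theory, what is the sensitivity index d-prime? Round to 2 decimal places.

d-prime = 1.85

Φ⁻¹(H) = 0.2404
Φ⁻¹(FA) = -1.6072
d' = z(H) − z(FA) = 0.2404 − (-1.6072) = 1.8476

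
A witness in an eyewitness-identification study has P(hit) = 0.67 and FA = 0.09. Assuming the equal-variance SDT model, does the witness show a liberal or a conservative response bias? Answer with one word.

conservative

z(H) = 0.440, z(FA) = -1.341
c = −½·(z(H) + z(FA)) = 0.4505
c > 0 → conservative criterion (biased toward responding “no”).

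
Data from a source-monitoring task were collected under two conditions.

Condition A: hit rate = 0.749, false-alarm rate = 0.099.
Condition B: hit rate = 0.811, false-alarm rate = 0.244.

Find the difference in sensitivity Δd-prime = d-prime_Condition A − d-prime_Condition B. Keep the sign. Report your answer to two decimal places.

Δd-prime = 0.38

Condition A: z(0.749) = 0.671, z(0.099) = -1.287, d' = 1.958
Condition B: z(0.811) = 0.882, z(0.244) = -0.693, d' = 1.575
Δd' = d'_Condition A − d'_Condition B = 1.958 − 1.575 = 0.383
Condition A has the higher sensitivity.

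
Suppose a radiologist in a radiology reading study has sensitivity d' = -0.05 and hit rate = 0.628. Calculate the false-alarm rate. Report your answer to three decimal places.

z(hit rate) = z(0.628) = 0.3266
z(FA) = z(H) − d' = 0.3266 − (-0.05) = 0.3766
false-alarm rate = Φ(0.3766) = 0.6468

false-alarm rate = 0.647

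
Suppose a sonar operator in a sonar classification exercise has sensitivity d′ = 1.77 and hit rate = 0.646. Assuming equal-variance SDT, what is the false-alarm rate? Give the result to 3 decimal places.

z(hit rate) = z(0.646) = 0.3745
z(FA) = z(H) − d' = 0.3745 − 1.77 = -1.3955
false-alarm rate = Φ(-1.3955) = 0.0814

false-alarm rate = 0.081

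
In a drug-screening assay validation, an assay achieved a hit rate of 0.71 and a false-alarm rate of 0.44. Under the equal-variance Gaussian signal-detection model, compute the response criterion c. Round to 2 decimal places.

c = -0.20

Φ⁻¹(0.71) = 0.5534, Φ⁻¹(0.44) = -0.1510
c = −½·[z(H) + z(FA)] = −0.5 × (0.5534 + (-0.1510)) = -0.2012
c < 0: the assay has a liberal response bias.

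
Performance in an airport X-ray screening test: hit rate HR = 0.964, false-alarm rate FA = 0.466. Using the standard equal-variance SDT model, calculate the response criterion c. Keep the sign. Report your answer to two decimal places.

z(0.964) = 1.799, z(0.466) = -0.085
c = −½·[z(H) + z(FA)] = −0.5 × (1.799 + (-0.085)) = -0.857

c = -0.86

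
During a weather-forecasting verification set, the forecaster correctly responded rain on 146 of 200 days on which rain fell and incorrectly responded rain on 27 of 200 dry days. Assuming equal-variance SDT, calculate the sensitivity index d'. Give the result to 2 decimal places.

H = 146/200 = 0.7300
FA = 27/200 = 0.1350
Φ⁻¹(H) = Φ⁻¹(0.7300) = 0.6128
Φ⁻¹(FA) = Φ⁻¹(0.1350) = -1.1031
d' = z(H) − z(FA) = 0.6128 − (-1.1031) = 1.7159

d' = 1.72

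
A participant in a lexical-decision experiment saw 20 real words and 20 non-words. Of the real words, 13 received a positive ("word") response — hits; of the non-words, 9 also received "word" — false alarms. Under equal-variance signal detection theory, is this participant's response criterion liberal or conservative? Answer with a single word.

z(H) = 0.385, z(FA) = -0.126
c = −½·(z(H) + z(FA)) = -0.1295
c < 0 → liberal criterion (biased toward responding “yes”).

liberal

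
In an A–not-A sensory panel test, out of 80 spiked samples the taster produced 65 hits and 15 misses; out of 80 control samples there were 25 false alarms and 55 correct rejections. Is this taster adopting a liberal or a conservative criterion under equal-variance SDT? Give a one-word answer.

liberal

z(H) = 0.887, z(FA) = -0.489
c = −½·(z(H) + z(FA)) = -0.199
c < 0 → liberal criterion (biased toward responding “yes”).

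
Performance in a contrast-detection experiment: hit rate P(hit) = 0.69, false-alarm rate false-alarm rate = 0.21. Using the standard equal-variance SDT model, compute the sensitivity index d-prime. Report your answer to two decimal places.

Φ⁻¹(H) = Φ⁻¹(0.69) = 0.4959
Φ⁻¹(FA) = Φ⁻¹(0.21) = -0.8064
d' = z(H) − z(FA) = 0.4959 − (-0.8064) = 1.3023

d-prime = 1.30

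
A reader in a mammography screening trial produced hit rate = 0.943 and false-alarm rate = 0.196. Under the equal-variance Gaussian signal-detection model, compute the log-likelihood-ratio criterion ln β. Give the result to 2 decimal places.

ln β = -0.88

z(0.943) = 1.580, z(0.196) = -0.856
ln β = −½·[z(H)² − z(FA)²] = −0.5 × (2.496 − 0.733) = -0.8815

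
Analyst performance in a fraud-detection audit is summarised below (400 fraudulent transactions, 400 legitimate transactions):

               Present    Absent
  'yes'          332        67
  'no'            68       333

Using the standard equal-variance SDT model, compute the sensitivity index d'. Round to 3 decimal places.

H = 332/400 = 0.8300
FA = 67/400 = 0.1675
Φ⁻¹(H) = Φ⁻¹(0.8300) = 0.9542
Φ⁻¹(FA) = Φ⁻¹(0.1675) = -0.9641
d' = z(H) − z(FA) = 0.9542 − (-0.9641) = 1.9183

d' = 1.918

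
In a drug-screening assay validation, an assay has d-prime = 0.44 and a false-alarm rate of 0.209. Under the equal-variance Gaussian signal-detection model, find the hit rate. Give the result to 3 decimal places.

z(false-alarm rate) = z(0.209) = -0.8099
z(H) = z(FA) + d' = -0.8099 + 0.44 = -0.3699
hit rate = Φ(-0.3699) = 0.3557

hit rate = 0.356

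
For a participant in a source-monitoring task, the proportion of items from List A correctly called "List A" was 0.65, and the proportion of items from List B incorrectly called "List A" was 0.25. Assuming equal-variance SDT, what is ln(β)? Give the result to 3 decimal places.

ln β = 0.153

z(0.65) = 0.3853, z(0.25) = -0.6745
ln β = −½·[z(H)² − z(FA)²] = −0.5 × (0.1485 − 0.4550) = 0.15325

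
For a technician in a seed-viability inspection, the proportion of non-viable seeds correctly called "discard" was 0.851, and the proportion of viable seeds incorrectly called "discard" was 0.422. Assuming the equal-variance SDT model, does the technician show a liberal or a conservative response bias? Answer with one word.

liberal

z(H) = 1.041, z(FA) = -0.197
c = −½·(z(H) + z(FA)) = -0.422
c < 0 → liberal criterion (biased toward responding “yes”).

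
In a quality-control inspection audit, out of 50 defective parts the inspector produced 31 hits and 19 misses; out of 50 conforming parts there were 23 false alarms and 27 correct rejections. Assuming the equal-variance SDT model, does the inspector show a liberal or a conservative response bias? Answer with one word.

z(H) = 0.305, z(FA) = -0.100
c = −½·(z(H) + z(FA)) = -0.1025
c < 0 → liberal criterion (biased toward responding “yes”).

liberal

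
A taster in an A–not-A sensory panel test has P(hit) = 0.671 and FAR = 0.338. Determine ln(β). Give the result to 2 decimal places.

ln β = -0.01

z(H) = z(0.671) = 0.443
z(FA) = z(0.338) = -0.418
ln β = −½·[z(H)² − z(FA)²] = −0.5 × (0.196 − 0.175) = -0.0105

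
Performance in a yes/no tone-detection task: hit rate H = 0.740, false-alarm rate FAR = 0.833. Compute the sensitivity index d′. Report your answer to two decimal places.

z(0.740) = 0.6433, z(0.833) = 0.9661
d' = z(H) − z(FA) = 0.6433 − 0.9661 = -0.3228

d′ = -0.32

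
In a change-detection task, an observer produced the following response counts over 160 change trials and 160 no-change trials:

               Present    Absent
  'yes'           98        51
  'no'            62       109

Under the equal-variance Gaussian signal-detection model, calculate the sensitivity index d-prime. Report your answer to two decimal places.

H = 98/160 = 0.6125
FA = 51/160 = 0.3187
z(H) = z(0.6125) = 0.2858
z(FA) = z(0.3187) = -0.4713
d' = z(H) − z(FA) = 0.2858 − (-0.4713) = 0.7571

d-prime = 0.76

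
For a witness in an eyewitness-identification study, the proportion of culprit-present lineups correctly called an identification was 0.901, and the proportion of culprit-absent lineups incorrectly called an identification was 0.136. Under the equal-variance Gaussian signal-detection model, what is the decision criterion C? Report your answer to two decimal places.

C = -0.09

Φ⁻¹(0.901) = 1.2873, Φ⁻¹(0.136) = -1.0985
c = −½·[z(H) + z(FA)] = −0.5 × (1.2873 + (-1.0985)) = -0.0944
c < 0: the witness has a liberal response bias.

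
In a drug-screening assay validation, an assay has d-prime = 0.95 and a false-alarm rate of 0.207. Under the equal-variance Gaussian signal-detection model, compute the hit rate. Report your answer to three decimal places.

z(false-alarm rate) = z(0.207) = -0.8169
z(H) = z(FA) + d' = -0.8169 + 0.95 = 0.1331
hit rate = Φ(0.1331) = 0.5529

hit rate = 0.553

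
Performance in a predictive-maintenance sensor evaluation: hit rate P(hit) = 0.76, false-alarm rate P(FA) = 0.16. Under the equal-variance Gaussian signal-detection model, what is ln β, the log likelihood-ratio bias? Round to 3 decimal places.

z(H) = z(0.76) = 0.7063
z(FA) = z(0.16) = -0.9945
ln β = −½·[z(H)² − z(FA)²] = −0.5 × (0.4989 − 0.9890) = 0.24505

ln β = 0.245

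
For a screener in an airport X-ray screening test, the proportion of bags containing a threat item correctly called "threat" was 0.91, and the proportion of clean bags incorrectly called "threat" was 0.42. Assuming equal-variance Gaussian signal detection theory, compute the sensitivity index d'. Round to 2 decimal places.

d' = 1.54

z(0.91) = 1.341, z(0.42) = -0.202
d' = z(H) − z(FA) = 1.341 − (-0.202) = 1.543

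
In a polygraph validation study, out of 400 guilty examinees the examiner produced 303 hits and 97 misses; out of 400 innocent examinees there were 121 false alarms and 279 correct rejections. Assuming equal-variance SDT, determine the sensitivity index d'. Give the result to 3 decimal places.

H = 303/400 = 0.7575
FA = 121/400 = 0.3025
z(H) = z(0.7575) = 0.6983
z(FA) = z(0.3025) = -0.5172
d' = z(H) − z(FA) = 0.6983 − (-0.5172) = 1.2155

d' = 1.216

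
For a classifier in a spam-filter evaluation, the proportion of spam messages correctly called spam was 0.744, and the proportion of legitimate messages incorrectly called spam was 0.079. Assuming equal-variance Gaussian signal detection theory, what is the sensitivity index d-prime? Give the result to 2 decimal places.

z(0.744) = 0.6557, z(0.079) = -1.4118
d' = z(H) − z(FA) = 0.6557 − (-1.4118) = 2.0675

d-prime = 2.07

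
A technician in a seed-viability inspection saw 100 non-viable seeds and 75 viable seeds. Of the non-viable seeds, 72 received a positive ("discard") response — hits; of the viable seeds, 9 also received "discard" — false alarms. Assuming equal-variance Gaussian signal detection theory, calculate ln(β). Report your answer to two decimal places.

ln β = 0.52

H = 72/100 = 0.7200
FA = 9/75 = 0.1200
z(H) = z(0.7200) = 0.583
z(FA) = z(0.1200) = -1.175
ln β = −½·[z(H)² − z(FA)²] = −0.5 × (0.340 − 1.381) = 0.5205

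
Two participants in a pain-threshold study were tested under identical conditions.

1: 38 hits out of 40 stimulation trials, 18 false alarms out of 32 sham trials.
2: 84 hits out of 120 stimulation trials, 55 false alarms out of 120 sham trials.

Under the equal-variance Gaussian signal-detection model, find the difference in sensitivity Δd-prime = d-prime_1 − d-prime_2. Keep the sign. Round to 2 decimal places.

Δd-prime = 0.86

1: z(0.9500) = 1.645, z(0.5625) = 0.157, d' = 1.488
2: z(0.7000) = 0.524, z(0.4583) = -0.105, d' = 0.629
Δd' = d'_1 − d'_2 = 1.488 − 0.629 = 0.859
1 has the higher sensitivity.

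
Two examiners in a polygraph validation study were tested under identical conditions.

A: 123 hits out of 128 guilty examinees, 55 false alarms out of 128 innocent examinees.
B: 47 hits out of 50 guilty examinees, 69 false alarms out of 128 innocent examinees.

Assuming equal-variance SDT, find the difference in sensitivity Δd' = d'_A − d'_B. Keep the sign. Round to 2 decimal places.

Δd' = 0.48

A: z(0.9609) = 1.761, z(0.4297) = -0.177, d' = 1.938
B: z(0.9400) = 1.555, z(0.5391) = 0.098, d' = 1.457
Δd' = d'_A − d'_B = 1.938 − 1.457 = 0.481
A has the higher sensitivity.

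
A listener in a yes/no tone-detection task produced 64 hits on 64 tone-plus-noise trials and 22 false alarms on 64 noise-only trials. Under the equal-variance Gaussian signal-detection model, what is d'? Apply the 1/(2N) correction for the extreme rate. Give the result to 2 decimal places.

The hit rate is 64/64 = 1, so apply the 1/(2N) correction: H → 1 − 1/(2·64) = 0.99219.
z(H) = z(0.99219) = 2.418
z(FA) = z(0.34375) = -0.402
d' = 2.418 − (-0.402) = 2.820

d' = 2.82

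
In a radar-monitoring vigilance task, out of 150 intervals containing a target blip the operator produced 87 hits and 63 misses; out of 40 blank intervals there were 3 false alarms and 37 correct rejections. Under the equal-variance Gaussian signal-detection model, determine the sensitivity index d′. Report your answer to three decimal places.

d′ = 1.641

H = 87/150 = 0.5800
FA = 3/40 = 0.0750
z(H) = z(0.5800) = 0.2019
z(FA) = z(0.0750) = -1.4395
d' = z(H) − z(FA) = 0.2019 − (-1.4395) = 1.6414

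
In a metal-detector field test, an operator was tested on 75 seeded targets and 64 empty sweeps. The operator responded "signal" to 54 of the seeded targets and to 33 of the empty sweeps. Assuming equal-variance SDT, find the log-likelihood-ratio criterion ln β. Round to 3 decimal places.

H = 54/75 = 0.7200
FA = 33/64 = 0.5156
Φ⁻¹(0.7200) = 0.5828, Φ⁻¹(0.5156) = 0.0391
ln β = −½·[z(H)² − z(FA)²] = −0.5 × (0.3397 − 0.0015) = -0.1691

ln β = -0.169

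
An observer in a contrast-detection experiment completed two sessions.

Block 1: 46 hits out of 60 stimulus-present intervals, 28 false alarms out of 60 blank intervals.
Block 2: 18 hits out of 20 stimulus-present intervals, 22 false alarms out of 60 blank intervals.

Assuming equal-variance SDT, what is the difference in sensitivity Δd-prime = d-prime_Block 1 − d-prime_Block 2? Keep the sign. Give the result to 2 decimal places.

Block 1: z(0.7667) = 0.728, z(0.4667) = -0.084, d' = 0.812
Block 2: z(0.9000) = 1.282, z(0.3667) = -0.341, d' = 1.623
Δd' = d'_Block 1 − d'_Block 2 = 0.812 − 1.623 = -0.811
Block 2 has the higher sensitivity.

Δd-prime = -0.81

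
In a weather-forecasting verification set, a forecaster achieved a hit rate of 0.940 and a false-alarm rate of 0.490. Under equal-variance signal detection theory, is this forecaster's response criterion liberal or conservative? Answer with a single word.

liberal

z(H) = 1.555, z(FA) = -0.025
c = −½·(z(H) + z(FA)) = -0.765
c < 0 → liberal criterion (biased toward responding “yes”).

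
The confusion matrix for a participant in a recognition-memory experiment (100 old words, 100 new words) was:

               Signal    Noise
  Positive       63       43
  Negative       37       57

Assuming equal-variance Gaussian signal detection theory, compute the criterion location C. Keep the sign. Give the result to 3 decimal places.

H = 63/100 = 0.6300
FA = 43/100 = 0.4300
z(0.6300) = 0.3319, z(0.4300) = -0.1764
c = −½·[z(H) + z(FA)] = −0.5 × (0.3319 + (-0.1764)) = -0.07775
c < 0: the participant has a liberal response bias.

C = -0.078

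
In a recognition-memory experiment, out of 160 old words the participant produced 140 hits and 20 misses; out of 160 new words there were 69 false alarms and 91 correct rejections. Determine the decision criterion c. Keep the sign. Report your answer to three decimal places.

c = -0.489

H = 140/160 = 0.8750
FA = 69/160 = 0.4313
z(H) = z(0.8750) = 1.1503
z(FA) = z(0.4313) = -0.1731
c = −½·[z(H) + z(FA)] = −0.5 × (1.1503 + (-0.1731)) = -0.4886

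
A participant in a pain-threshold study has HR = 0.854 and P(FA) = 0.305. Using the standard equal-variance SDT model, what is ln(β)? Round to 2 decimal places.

Φ⁻¹(0.854) = 1.054, Φ⁻¹(0.305) = -0.510
ln β = −½·[z(H)² − z(FA)²] = −0.5 × (1.111 − 0.260) = -0.4255

ln β = -0.43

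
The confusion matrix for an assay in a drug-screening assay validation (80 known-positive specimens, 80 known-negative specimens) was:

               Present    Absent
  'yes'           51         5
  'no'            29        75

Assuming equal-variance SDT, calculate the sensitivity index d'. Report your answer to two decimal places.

d' = 1.89

H = 51/80 = 0.6375
FA = 5/80 = 0.0625
Φ⁻¹(H) = 0.352
Φ⁻¹(FA) = -1.534
d' = z(H) − z(FA) = 0.352 − (-1.534) = 1.886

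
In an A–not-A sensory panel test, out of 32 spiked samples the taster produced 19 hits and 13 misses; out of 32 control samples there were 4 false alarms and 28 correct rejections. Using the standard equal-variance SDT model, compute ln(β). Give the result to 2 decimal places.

ln β = 0.63

H = 19/32 = 0.5938
FA = 4/32 = 0.1250
Φ⁻¹(0.5938) = 0.237, Φ⁻¹(0.1250) = -1.150
ln β = −½·[z(H)² − z(FA)²] = −0.5 × (0.056 − 1.323) = 0.6335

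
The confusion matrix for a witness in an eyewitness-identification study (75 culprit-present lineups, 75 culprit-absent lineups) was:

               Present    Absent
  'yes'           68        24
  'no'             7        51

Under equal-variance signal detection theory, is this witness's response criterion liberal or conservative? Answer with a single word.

z(H) = 1.321, z(FA) = -0.468
c = −½·(z(H) + z(FA)) = -0.4265
c < 0 → liberal criterion (biased toward responding “yes”).

liberal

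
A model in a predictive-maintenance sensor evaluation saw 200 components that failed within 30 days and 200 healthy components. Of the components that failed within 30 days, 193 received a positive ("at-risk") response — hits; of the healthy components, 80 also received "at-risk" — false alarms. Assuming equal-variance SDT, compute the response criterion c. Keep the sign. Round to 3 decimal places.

c = -0.779

H = 193/200 = 0.9650
FA = 80/200 = 0.4000
z(0.9650) = 1.8119, z(0.4000) = -0.2533
c = −½·[z(H) + z(FA)] = −0.5 × (1.8119 + (-0.2533)) = -0.7793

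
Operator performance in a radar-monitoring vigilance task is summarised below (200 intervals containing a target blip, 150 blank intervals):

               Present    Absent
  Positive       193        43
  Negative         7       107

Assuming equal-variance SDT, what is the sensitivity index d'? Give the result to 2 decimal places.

d' = 2.38

H = 193/200 = 0.9650
FA = 43/150 = 0.2867
z(0.9650) = 1.8119, z(0.2867) = -0.5631
d' = z(H) − z(FA) = 1.8119 − (-0.5631) = 2.3750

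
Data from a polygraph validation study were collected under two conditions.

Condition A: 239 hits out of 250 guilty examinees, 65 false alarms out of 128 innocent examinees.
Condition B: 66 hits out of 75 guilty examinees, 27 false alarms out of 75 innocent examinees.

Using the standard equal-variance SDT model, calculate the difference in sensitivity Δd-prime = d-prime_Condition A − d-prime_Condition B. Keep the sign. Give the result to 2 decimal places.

Condition A: z(0.9560) = 1.706, z(0.5078) = 0.020, d' = 1.686
Condition B: z(0.8800) = 1.175, z(0.3600) = -0.358, d' = 1.533
Δd' = d'_Condition A − d'_Condition B = 1.686 − 1.533 = 0.153
Condition A has the higher sensitivity.

Δd-prime = 0.15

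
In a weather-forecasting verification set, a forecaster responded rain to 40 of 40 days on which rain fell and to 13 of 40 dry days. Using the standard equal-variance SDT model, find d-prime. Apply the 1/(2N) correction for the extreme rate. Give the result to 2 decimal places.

The hit rate is 40/40 = 1, so apply the 1/(2N) correction: H → 1 − 1/(2·40) = 0.98750.
z(H) = z(0.98750) = 2.241
z(FA) = z(0.32500) = -0.454
d' = 2.241 − (-0.454) = 2.695

d-prime = 2.70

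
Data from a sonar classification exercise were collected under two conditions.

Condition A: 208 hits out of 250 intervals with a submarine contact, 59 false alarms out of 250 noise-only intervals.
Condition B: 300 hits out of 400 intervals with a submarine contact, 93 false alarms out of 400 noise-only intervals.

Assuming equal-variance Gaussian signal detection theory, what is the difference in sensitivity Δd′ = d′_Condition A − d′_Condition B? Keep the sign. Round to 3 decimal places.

Condition A: z(0.8320) = 0.9621, z(0.2360) = -0.7192, d' = 1.6813
Condition B: z(0.7500) = 0.6745, z(0.2325) = -0.7306, d' = 1.4051
Δd' = d'_Condition A − d'_Condition B = 1.6813 − 1.4051 = 0.2762
Condition A has the higher sensitivity.

Δd′ = 0.276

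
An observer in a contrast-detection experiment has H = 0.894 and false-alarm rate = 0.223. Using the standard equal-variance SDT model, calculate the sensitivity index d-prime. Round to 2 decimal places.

d-prime = 2.01

z(H) = 1.2481
z(FA) = -0.7621
d' = z(H) − z(FA) = 1.2481 − (-0.7621) = 2.0102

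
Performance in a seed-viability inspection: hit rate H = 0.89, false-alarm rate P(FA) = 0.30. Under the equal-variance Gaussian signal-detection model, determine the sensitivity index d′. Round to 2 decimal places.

d′ = 1.75

Φ⁻¹(0.89) = 1.227, Φ⁻¹(0.30) = -0.524
d' = z(H) − z(FA) = 1.227 − (-0.524) = 1.751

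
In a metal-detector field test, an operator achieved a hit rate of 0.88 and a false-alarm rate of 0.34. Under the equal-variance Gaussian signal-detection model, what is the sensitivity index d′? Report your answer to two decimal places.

z(H) = z(0.88) = 1.1750
z(FA) = z(0.34) = -0.4125
d' = z(H) − z(FA) = 1.1750 − (-0.4125) = 1.5875

d′ = 1.59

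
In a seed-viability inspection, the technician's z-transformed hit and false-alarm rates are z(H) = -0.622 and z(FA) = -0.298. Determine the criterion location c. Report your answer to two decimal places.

c = 0.46

c = −½·[z(H) + z(FA)] = −½·(-0.622 + (-0.298)) = 0.460
c > 0: the technician has a conservative response bias.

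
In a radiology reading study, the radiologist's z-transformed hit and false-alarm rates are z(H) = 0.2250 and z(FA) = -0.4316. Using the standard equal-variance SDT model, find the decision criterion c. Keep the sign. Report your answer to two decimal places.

c = −½·[z(H) + z(FA)] = −½·(0.2250 + (-0.4316)) = 0.1033
c > 0: the radiologist has a conservative response bias.

c = 0.10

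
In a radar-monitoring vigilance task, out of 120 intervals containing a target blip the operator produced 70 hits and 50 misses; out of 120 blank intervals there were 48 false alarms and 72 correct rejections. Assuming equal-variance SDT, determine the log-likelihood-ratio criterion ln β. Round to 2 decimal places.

ln β = 0.01

H = 70/120 = 0.5833
FA = 48/120 = 0.4000
z(H) = 0.210
z(FA) = -0.253
ln β = −½·[z(H)² − z(FA)²] = −0.5 × (0.044 − 0.064) = 0.010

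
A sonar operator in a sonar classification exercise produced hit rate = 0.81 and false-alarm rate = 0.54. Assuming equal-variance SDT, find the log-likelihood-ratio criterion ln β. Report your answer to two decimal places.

z(0.81) = 0.878, z(0.54) = 0.100
ln β = −½·[z(H)² − z(FA)²] = −0.5 × (0.771 − 0.010) = -0.3805

ln β = -0.38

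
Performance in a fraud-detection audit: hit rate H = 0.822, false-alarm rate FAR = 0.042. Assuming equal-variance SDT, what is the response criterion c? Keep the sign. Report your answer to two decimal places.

c = 0.40

z(0.822) = 0.923, z(0.042) = -1.728
c = −½·[z(H) + z(FA)] = −0.5 × (0.923 + (-1.728)) = 0.4025
c > 0: the analyst has a conservative response bias.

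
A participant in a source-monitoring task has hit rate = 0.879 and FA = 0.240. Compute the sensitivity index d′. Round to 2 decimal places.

Φ⁻¹(H) = Φ⁻¹(0.879) = 1.170
Φ⁻¹(FA) = Φ⁻¹(0.240) = -0.706
d' = z(H) − z(FA) = 1.170 − (-0.706) = 1.876

d′ = 1.88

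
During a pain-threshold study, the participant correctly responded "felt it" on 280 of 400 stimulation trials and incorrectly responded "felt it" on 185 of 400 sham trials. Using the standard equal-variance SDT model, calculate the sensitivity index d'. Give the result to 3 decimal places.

H = 280/400 = 0.7000
FA = 185/400 = 0.4625
Φ⁻¹(H) = Φ⁻¹(0.7000) = 0.5244
Φ⁻¹(FA) = Φ⁻¹(0.4625) = -0.0941
d' = z(H) − z(FA) = 0.5244 − (-0.0941) = 0.6185

d' = 0.619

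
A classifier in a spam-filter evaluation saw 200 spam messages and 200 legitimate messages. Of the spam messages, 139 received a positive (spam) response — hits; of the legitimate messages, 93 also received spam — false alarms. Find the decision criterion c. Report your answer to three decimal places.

c = -0.211

H = 139/200 = 0.6950
FA = 93/200 = 0.4650
z(H) = z(0.6950) = 0.5101
z(FA) = z(0.4650) = -0.0878
c = −½·[z(H) + z(FA)] = −0.5 × (0.5101 + (-0.0878)) = -0.21115
c < 0: the classifier has a liberal response bias.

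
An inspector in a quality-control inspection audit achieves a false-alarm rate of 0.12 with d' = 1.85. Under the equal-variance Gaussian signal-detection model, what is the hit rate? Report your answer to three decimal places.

z(false-alarm rate) = z(0.12) = -1.1750
z(H) = z(FA) + d' = -1.1750 + 1.85 = 0.6750
hit rate = Φ(0.6750) = 0.7502

hit rate = 0.750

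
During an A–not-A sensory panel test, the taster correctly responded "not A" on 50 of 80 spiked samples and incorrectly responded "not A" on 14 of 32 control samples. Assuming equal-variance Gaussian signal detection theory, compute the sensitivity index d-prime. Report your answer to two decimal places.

H = 50/80 = 0.6250
FA = 14/32 = 0.4375
Φ⁻¹(H) = 0.3186
Φ⁻¹(FA) = -0.1573
d' = z(H) − z(FA) = 0.3186 − (-0.1573) = 0.4759

d-prime = 0.48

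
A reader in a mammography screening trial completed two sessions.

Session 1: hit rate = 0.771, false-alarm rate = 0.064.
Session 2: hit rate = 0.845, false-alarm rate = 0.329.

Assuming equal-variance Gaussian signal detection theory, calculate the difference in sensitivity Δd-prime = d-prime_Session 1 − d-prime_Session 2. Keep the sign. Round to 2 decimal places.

Δd-prime = 0.81

Session 1: z(0.771) = 0.742, z(0.064) = -1.522, d' = 2.264
Session 2: z(0.845) = 1.015, z(0.329) = -0.443, d' = 1.458
Δd' = d'_Session 1 − d'_Session 2 = 2.264 − 1.458 = 0.806
Session 1 has the higher sensitivity.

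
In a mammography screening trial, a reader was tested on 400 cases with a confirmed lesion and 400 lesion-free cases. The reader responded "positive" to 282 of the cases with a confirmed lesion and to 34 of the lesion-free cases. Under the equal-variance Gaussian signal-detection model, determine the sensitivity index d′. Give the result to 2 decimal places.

d′ = 1.91

H = 282/400 = 0.7050
FA = 34/400 = 0.0850
z(H) = z(0.7050) = 0.5388
z(FA) = z(0.0850) = -1.3722
d' = z(H) − z(FA) = 0.5388 − (-1.3722) = 1.9110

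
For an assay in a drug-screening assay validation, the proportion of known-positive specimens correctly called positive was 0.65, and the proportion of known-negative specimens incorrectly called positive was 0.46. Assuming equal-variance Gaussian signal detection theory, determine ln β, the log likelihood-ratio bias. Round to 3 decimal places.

z(H) = 0.3853
z(FA) = -0.1004
ln β = −½·[z(H)² − z(FA)²] = −0.5 × (0.1485 − 0.0101) = -0.0692

ln β = -0.069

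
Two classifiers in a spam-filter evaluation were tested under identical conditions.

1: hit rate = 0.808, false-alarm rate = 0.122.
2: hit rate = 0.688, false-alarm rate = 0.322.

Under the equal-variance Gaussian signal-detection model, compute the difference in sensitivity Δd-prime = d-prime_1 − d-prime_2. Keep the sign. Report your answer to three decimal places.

Δd-prime = 1.083

1: z(0.808) = 0.8705, z(0.122) = -1.1650, d' = 2.0355
2: z(0.688) = 0.4902, z(0.322) = -0.4621, d' = 0.9523
Δd' = d'_1 − d'_2 = 2.0355 − 0.9523 = 1.0832
1 has the higher sensitivity.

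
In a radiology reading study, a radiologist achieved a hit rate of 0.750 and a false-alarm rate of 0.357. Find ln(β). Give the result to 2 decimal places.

Φ⁻¹(H) = Φ⁻¹(0.750) = 0.674
Φ⁻¹(FA) = Φ⁻¹(0.357) = -0.366
ln β = −½·[z(H)² − z(FA)²] = −0.5 × (0.454 − 0.134) = -0.160

ln β = -0.16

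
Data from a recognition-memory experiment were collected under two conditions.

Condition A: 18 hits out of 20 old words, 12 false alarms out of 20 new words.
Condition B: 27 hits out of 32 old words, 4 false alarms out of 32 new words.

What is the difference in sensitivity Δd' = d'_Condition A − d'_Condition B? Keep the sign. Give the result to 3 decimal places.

Δd' = -1.132

Condition A: z(0.9000) = 1.2816, z(0.6000) = 0.2533, d' = 1.0283
Condition B: z(0.8438) = 1.0102, z(0.1250) = -1.1503, d' = 2.1605
Δd' = d'_Condition A − d'_Condition B = 1.0283 − 2.1605 = -1.1322
Condition B has the higher sensitivity.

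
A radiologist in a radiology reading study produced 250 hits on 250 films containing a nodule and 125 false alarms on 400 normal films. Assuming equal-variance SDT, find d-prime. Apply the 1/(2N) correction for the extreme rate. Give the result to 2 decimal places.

The hit rate is 250/250 = 1, so apply the 1/(2N) correction: H → 1 − 1/(2·250) = 0.99800.
z(H) = z(0.99800) = 2.878
z(FA) = z(0.31250) = -0.489
d' = 2.878 − (-0.489) = 3.367

d-prime = 3.37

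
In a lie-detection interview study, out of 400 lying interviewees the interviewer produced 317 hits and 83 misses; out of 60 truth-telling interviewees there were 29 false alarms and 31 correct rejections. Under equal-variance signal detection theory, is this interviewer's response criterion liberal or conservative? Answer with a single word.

z(H) = 0.815, z(FA) = -0.042
c = −½·(z(H) + z(FA)) = -0.3865
c < 0 → liberal criterion (biased toward responding “yes”).

liberal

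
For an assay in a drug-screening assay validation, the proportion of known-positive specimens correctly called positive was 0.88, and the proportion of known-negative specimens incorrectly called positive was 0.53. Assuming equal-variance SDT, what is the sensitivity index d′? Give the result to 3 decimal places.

z(H) = 1.1750
z(FA) = 0.0753
d' = z(H) − z(FA) = 1.1750 − 0.0753 = 1.0997

d′ = 1.100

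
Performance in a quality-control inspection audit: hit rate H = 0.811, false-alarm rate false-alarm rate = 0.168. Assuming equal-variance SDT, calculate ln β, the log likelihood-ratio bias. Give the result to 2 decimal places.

ln β = 0.07

z(0.811) = 0.882, z(0.168) = -0.962
ln β = −½·[z(H)² − z(FA)²] = −0.5 × (0.778 − 0.925) = 0.0735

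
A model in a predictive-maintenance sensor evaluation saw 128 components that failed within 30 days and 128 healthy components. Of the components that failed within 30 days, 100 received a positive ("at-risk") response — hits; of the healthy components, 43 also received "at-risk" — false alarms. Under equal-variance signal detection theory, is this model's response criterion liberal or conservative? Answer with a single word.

z(H) = 0.776, z(FA) = -0.424
c = −½·(z(H) + z(FA)) = -0.176
c < 0 → liberal criterion (biased toward responding “yes”).

liberal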